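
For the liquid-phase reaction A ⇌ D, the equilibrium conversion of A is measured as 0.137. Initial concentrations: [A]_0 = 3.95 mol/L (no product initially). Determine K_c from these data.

Let X = conversion of A.
Concentrations: [A] = 3.95 − 3.95X; [D] = 3.95X.
At X = 0.137: [A] = 3.41, [D] = 0.541.
K_c = [D] / ([A]) = 0.159.

K_c = 0.159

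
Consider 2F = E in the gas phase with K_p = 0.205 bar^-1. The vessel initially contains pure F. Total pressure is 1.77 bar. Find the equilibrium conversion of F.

X = 0.361

Take 1 mol F as basis and let X be its fractional conversion, so ξ = 0.5X.
At extent ξ: n_F = 1 − X; n_E = 0.5X.
n_T = Σnᵢ = 1 − 0.5X.
With p_i = (n_i/n_T)P, K_p = p_E / (p_F^2).
This yields a degree-2 equation in X; solving on (0,1), X = 0.361.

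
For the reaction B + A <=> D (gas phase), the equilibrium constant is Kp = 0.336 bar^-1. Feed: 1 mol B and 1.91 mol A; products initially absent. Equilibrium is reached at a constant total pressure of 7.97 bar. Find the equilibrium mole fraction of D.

y_D = 0.261

Let X = conversion of B (basis 1 mol B); extent of reaction ξ = X.
Moles: n_B = 1 − X; n_A = 1.91 − X; n_D = X.
Total moles n_T = 2.91 − X.
With p_i = (n_i/n_T)P, Kp = p_D / (p_B p_A).
Equating to 0.336 bar^-1 and solving on 0 < X < 1: X = 0.603.
Then n_D = 0.603, n_T = 2.31, so y_D = 0.261.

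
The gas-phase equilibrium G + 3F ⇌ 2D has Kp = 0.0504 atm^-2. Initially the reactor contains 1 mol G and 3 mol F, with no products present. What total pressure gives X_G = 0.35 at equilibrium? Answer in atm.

P = 4.69 atm

Let X = conversion of G (basis 1 mol G); extent of reaction ξ = X.
Moles: n_G = 1 − X; n_F = 3 − 3X; n_D = 2X.
Summing: n_T = 4 − 2X.
Kp = p_D^2 / (p_G p_F^3) with p_i = (n_i/n_T)·P.
At X = 0.35: the mole-fraction product g(X) = Π y_i^ν_i = 1.107. Since Kp = g(X)·P^{-2}, P = (g/Kp)^(1/2) = (1.107/0.0504)^(1/2) = 4.69 atm.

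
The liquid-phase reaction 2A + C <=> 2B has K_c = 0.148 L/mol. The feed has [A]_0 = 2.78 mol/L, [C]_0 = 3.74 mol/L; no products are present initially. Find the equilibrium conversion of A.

X = 0.407

Let X = conversion of A; extent ξ = 2.78X/2 mol/L.
Concentrations: [A] = 2.78 − 2.78X; [C] = 3.74 − 1.39X; [B] = 2.78X.
K_c = [B]^2 / ([A]^2 [C]).
Equating to 0.148 L/mol: the physical root is X = 0.407.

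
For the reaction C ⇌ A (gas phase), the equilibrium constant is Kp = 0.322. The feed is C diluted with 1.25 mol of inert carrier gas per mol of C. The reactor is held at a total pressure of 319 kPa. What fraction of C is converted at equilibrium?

Let X = conversion of C (basis 1 mol C); extent of reaction ξ = X.
Species balance: n_C = 1 − X; n_A = X; n_I = 1.25 (inert).
n_T stays at 2.25 (no change in mole number).
Mole fractions y_i = n_i/n_T; Kp = p_A / (p_C) with p_i = y_i·P.
Substituting and setting equal to 0.322 gives a polynomial in X; the root in (0,1) is X = 0.244.

X = 0.244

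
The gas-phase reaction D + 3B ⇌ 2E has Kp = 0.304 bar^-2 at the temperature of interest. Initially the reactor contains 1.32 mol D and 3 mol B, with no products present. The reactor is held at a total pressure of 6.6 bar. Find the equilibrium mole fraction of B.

y_B = 0.374

Take 3 mol B as basis and let X be its fractional conversion, so ξ = X.
At extent ξ: n_D = 1.32 − X; n_B = 3 − 3X; n_E = 2X.
Total moles n_T = 4.32 − 2X.
With p_i = (n_i/n_T)P, Kp = p_E^2 / (p_D p_B^3).
Setting this equal to 0.304 bar^-2 and taking the physical root (0 < X < 1) gives X = 0.615.
Then n_B = 1.16, n_T = 3.09, so y_B = 0.374.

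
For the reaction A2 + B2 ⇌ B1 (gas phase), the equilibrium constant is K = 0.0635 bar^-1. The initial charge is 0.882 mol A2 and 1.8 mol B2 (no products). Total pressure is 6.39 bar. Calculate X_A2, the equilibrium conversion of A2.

Basis: 0.882 mol A2 initially; let X = conversion of A2. Extent ξ = 0.882X.
Species balance: n_A2 = 0.882 − 0.882X; n_B2 = 1.8 − 0.882X; n_B1 = 0.882X.
Total moles n_T = 2.68 − 0.882X.
y_i = n_i/n_T, p_i = y_i·P. K = p_B1 / (p_A2 p_B2).
Equating to 0.0635 bar^-1 and solving on 0 < X < 1: X = 0.208.

X = 0.208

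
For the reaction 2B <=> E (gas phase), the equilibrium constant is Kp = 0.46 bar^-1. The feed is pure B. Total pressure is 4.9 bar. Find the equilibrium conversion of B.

Let X = conversion of B (basis 1 mol B); extent of reaction ξ = 0.5X.
At extent ξ: n_B = 1 − X; n_E = 0.5X.
n_T = Σnᵢ = 1 − 0.5X.
Mole fractions y_i = n_i/n_T; Kp = p_E / (p_B^2) with p_i = y_i·P.
Substituting and setting equal to 0.46 bar^-1 gives a polynomial in X; the root in (0,1) is X = 0.684.

X = 0.684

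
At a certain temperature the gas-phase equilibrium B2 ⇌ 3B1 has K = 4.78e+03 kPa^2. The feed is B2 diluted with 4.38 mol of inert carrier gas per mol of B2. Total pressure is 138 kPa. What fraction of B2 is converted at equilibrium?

X = 0.558

Basis: 1 mol B2 initially; let X = conversion of B2. Extent ξ = X.
Moles: n_B2 = 1 − X; n_B1 = 3X; n_I = 4.38 (inert).
Summing: n_T = 5.38 + 2X.
Mole fractions y_i = n_i/n_T; K = p_B1^3 / (p_B2) with p_i = y_i·P.
This yields a degree-3 equation in X; solving on (0,1), X = 0.558.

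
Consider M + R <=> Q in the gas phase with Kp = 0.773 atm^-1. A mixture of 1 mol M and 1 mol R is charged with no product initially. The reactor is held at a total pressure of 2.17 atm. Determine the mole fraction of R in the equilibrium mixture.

y_R = 0.379

Basis: 1 mol M initially; let X = conversion of M. Extent ξ = X.
At extent ξ: n_M = 1 − X; n_R = 1 − X; n_Q = X.
Summing: n_T = 2 − X.
Mole fractions y_i = n_i/n_T; Kp = p_Q / (p_M p_R) with p_i = y_i·P.
Equating to 0.773 atm^-1 and solving on 0 < X < 1: X = 0.389.
Then n_R = 0.611, n_T = 1.61, so y_R = 0.379.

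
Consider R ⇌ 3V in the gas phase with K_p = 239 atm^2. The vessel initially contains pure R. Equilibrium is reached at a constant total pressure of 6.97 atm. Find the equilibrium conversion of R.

X = 0.686

Take 1 mol R as basis and let X be its fractional conversion, so ξ = X.
Moles: n_R = 1 − X; n_V = 3X.
Summing: n_T = 1 + 2X.
With p_i = (n_i/n_T)P, K_p = p_V^3 / (p_R).
This yields a degree-3 equation in X; solving on (0,1), X = 0.686.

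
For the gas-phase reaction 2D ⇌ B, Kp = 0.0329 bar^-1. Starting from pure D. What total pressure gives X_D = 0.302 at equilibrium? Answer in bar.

Take 1 mol D as basis and let X be its fractional conversion, so ξ = 0.5X.
Mole table: n_D = 1 − X; n_B = 0.5X.
n_T = Σnᵢ = 1 − 0.5X.
Kp = p_B / (p_D^2) with p_i = (n_i/n_T)·P.
At X = 0.302: the mole-fraction product g(X) = Π y_i^ν_i = 0.2631. Since Kp = g(X)·P^{-1}, P = (g/Kp)^(1/1) = (0.2631/0.0329)^(1/1) = 8 bar.

P = 8 bar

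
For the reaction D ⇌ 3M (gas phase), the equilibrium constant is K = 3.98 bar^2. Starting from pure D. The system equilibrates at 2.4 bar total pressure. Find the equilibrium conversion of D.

Take 1 mol D as basis and let X be its fractional conversion, so ξ = X.
At extent ξ: n_D = 1 − X; n_M = 3X.
Summing: n_T = 1 + 2X.
Mole fractions y_i = n_i/n_T; K = p_M^3 / (p_D) with p_i = y_i·P.
Equating to 3.98 bar^2 and solving on 0 < X < 1: X = 0.365.

X = 0.365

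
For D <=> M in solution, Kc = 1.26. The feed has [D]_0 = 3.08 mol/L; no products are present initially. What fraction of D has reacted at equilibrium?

Let X = conversion of D; extent ξ = 3.08·X mol/L.
Concentrations: [D] = 3.08 − 3.08X; [M] = 3.08X.
Kc = [M] / ([D]).
Equating to 1.26: the physical root is X = 0.558.

X = 0.558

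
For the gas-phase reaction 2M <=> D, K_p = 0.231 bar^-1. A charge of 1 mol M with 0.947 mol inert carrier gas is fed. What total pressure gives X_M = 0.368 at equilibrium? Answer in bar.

P = 3.52 bar

Let X = conversion of M (basis 1 mol M); extent of reaction ξ = 0.5X.
At extent ξ: n_M = 1 − X; n_D = 0.5X; n_I = 0.947 (inert).
Total moles n_T = 1.95 − 0.5X.
K_p = p_D / (p_M^2) with p_i = (n_i/n_T)·P.
At X = 0.368: the mole-fraction product g(X) = Π y_i^ν_i = 0.8121. Since K_p = g(X)·P^{-1}, P = (g/K_p)^(1/1) = (0.8121/0.231)^(1/1) = 3.52 bar.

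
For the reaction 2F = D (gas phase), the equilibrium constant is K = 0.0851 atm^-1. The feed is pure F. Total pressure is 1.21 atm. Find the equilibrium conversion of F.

Let X = conversion of F (basis 1 mol F); extent of reaction ξ = 0.5X.
At extent ξ: n_F = 1 − X; n_D = 0.5X.
Total moles n_T = 1 − 0.5X.
Mole fractions y_i = n_i/n_T; K = p_D / (p_F^2) with p_i = y_i·P.
Setting this equal to 0.0851 atm^-1 and taking the physical root (0 < X < 1) gives X = 0.158.

X = 0.158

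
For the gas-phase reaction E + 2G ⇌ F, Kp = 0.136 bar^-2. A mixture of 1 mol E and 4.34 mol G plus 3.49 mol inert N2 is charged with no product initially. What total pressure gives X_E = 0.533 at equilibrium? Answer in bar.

P = 6.87 bar

Take 1 mol E as basis and let X be its fractional conversion, so ξ = X.
Moles: n_E = 1 − X; n_G = 4.34 − 2X; n_F = X; n_I = 3.49 (inert).
n_T = Σnᵢ = 8.83 − 2X.
Kp = p_F / (p_E p_G^2) with p_i = (n_i/n_T)·P.
At X = 0.533: the mole-fraction product g(X) = Π y_i^ν_i = 6.418. Since Kp = g(X)·P^{-2}, P = (g/Kp)^(1/2) = (6.418/0.136)^(1/2) = 6.87 bar.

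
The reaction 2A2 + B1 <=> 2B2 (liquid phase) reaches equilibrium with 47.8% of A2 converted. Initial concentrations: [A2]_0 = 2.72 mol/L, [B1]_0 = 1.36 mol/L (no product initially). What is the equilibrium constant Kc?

Kc = 1.18 L/mol

Let X = conversion of A2.
Concentrations: [A2] = 2.72 − 2.72X; [B1] = 1.36 − 1.36X; [B2] = 2.72X.
At X = 0.478: [A2] = 1.42, [B1] = 0.71, [B2] = 1.3.
Kc = [B2]^2 / ([A2]^2 [B1]) = 1.18 L/mol.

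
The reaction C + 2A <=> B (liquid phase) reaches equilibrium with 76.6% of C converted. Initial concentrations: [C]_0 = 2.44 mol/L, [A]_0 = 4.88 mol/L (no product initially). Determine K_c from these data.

K_c = 2.51 (mol/L)^-2

Let X = conversion of C.
Concentrations: [C] = 2.44 − 2.44X; [A] = 4.88 − 4.88X; [B] = 2.44X.
At X = 0.766: [C] = 0.571, [A] = 1.14, [B] = 1.87.
K_c = [B] / ([C] [A]^2) = 2.51 (mol/L)^-2.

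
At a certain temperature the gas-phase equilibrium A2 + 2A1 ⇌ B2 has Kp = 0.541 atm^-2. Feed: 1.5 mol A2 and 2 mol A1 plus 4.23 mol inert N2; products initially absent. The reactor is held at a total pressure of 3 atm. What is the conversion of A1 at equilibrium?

X = 0.257

Let X = conversion of A1 (basis 2 mol A1); extent of reaction ξ = X.
At extent ξ: n_A2 = 1.5 − X; n_A1 = 2 − 2X; n_B2 = X; n_I = 4.23 (inert).
Summing: n_T = 7.73 − 2X.
y_i = n_i/n_T, p_i = y_i·P. Kp = p_B2 / (p_A2 p_A1^2).
Equating to 0.541 atm^-2 and solving on 0 < X < 1: X = 0.257.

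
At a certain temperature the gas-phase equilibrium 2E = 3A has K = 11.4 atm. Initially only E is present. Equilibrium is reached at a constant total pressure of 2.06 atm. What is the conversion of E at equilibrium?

X = 0.647

Let X = conversion of E (basis 1 mol E); extent of reaction ξ = 0.5X.
Species balance: n_E = 1 − X; n_A = 1.5X.
Total moles n_T = 1 + 0.5X.
Mole fractions y_i = n_i/n_T; K = p_A^3 / (p_E^2) with p_i = y_i·P.
Substituting and setting equal to 11.4 atm gives a polynomial in X; the root in (0,1) is X = 0.647.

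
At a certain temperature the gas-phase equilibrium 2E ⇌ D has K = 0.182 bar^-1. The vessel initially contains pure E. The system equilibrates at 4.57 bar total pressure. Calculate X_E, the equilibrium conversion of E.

Take 1 mol E as basis and let X be its fractional conversion, so ξ = 0.5X.
Moles: n_E = 1 − X; n_D = 0.5X.
n_T = Σnᵢ = 1 − 0.5X.
Mole fractions y_i = n_i/n_T; K = p_D / (p_E^2) with p_i = y_i·P.
Equating to 0.182 bar^-1 and solving on 0 < X < 1: X = 0.519.

X = 0.519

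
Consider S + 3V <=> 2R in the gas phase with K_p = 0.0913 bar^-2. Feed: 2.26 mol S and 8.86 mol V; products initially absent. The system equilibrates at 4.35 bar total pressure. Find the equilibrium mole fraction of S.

y_S = 0.132

Let X = conversion of S (basis 2.26 mol S); extent of reaction ξ = 2.26X.
Moles: n_S = 2.26 − 2.26X; n_V = 8.86 − 6.78X; n_R = 4.52X.
Summing: n_T = 11.1 − 4.52X.
y_i = n_i/n_T, p_i = y_i·P. K_p = p_R^2 / (p_S p_V^3).
Equating to 0.0913 bar^-2 and solving on 0 < X < 1: X = 0.474.
Then n_S = 1.19, n_T = 8.98, so y_S = 0.132.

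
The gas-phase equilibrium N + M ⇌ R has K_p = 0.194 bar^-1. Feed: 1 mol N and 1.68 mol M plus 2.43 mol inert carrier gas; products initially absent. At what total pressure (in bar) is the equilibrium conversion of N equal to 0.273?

P = 6.65 bar

Take 1 mol N as basis and let X be its fractional conversion, so ξ = X.
At extent ξ: n_N = 1 − X; n_M = 1.68 − X; n_R = X; n_I = 2.43 (inert).
Total moles n_T = 5.11 − X.
K_p = p_R / (p_N p_M) with p_i = (n_i/n_T)·P.
At X = 0.273: the mole-fraction product g(X) = Π y_i^ν_i = 1.291. Since K_p = g(X)·P^{-1}, P = (g/K_p)^(1/1) = (1.291/0.194)^(1/1) = 6.65 bar.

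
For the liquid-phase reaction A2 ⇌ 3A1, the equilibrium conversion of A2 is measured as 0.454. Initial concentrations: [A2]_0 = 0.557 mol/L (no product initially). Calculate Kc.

Kc = 1.44 (mol/L)^2

Let X = conversion of A2.
Concentrations: [A2] = 0.557 − 0.557X; [A1] = 1.67X.
At X = 0.454: [A2] = 0.304, [A1] = 0.759.
Kc = [A1]^3 / ([A2]) = 1.44 (mol/L)^2.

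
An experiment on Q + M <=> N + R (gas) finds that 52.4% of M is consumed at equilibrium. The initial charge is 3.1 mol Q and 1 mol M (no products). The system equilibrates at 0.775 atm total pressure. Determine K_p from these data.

Let X = conversion of M (basis 1 mol M); extent of reaction ξ = X.
Moles: n_Q = 3.1 − X; n_M = 1 − X; n_N = X; n_R = X.
Since Δν = 0, n_T = 4.1 throughout.
At X = 0.524: n_Q = 2.58, n_M = 0.476, n_N = 0.524, n_R = 0.524, n_T = 4.1.
p_i = (n_i/n_T)·P. K_p = p_N p_R / (p_Q p_M) = 0.224.

K_p = 0.224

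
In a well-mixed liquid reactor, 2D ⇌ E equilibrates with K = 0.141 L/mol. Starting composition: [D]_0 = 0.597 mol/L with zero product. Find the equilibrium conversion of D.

Let X = conversion of D; extent ξ = 0.597X/2 mol/L.
Concentrations: [D] = 0.597 − 0.597X; [E] = 0.298X.
K = [E] / ([D]^2).
Setting equal to 0.141 and solving for X on (0,1) gives X = 0.128.

X = 0.128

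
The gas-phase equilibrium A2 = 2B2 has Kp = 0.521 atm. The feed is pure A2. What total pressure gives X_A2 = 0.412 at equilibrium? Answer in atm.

Let X = conversion of A2 (basis 1 mol A2); extent of reaction ξ = X.
Moles: n_A2 = 1 − X; n_B2 = 2X.
Total moles n_T = 1 + X.
Kp = p_B2^2 / (p_A2) with p_i = (n_i/n_T)·P.
At X = 0.412: the mole-fraction product g(X) = Π y_i^ν_i = 0.8178. Since Kp = g(X)·P^{1}, P = (Kp/g)^(1/1) = (0.521/0.8178)^(1/1) = 0.637 atm.

P = 0.637 atm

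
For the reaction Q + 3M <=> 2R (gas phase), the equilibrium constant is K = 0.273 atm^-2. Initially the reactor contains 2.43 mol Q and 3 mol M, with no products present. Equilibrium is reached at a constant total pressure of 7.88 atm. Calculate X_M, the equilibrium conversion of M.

Let X = conversion of M (basis 3 mol M); extent of reaction ξ = X.
Mole table: n_Q = 2.43 − X; n_M = 3 − 3X; n_R = 2X.
n_T = Σnᵢ = 5.43 − 2X.
With p_i = (n_i/n_T)P, K = p_R^2 / (p_Q p_M^3).
Substituting and setting equal to 0.273 atm^-2 gives a polynomial in X; the root in (0,1) is X = 0.667.

X = 0.667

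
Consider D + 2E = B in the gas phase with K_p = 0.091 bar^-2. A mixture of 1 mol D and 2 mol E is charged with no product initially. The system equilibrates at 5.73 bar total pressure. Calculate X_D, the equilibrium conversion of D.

X = 0.450

Let X = conversion of D (basis 1 mol D); extent of reaction ξ = X.
At extent ξ: n_D = 1 − X; n_E = 2 − 2X; n_B = X.
n_T = Σnᵢ = 3 − 2X.
Mole fractions y_i = n_i/n_T; K_p = p_B / (p_D p_E^2) with p_i = y_i·P.
This yields a degree-3 equation in X; solving on (0,1), X = 0.450.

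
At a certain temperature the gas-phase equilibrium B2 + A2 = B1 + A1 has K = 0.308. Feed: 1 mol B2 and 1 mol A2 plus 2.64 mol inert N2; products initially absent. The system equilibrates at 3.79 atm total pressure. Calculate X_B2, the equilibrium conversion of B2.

X = 0.357

Let X = conversion of B2 (basis 1 mol B2); extent of reaction ξ = X.
Moles: n_B2 = 1 − X; n_A2 = 1 − X; n_B1 = X; n_A1 = X; n_I = 2.64 (inert).
Total moles n_T = 4.64 (Δν = 0, constant).
With p_i = (n_i/n_T)P, K = p_B1 p_A1 / (p_B2 p_A2).
Equating to 0.308 and solving on 0 < X < 1: X = 0.357.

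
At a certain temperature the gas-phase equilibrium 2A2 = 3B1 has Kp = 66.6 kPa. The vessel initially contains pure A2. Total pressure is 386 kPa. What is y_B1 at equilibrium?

Basis: 1 mol A2 initially; let X = conversion of A2. Extent ξ = 0.5X.
Moles: n_A2 = 1 − X; n_B1 = 1.5X.
n_T = Σnᵢ = 1 + 0.5X.
Mole fractions y_i = n_i/n_T; Kp = p_B1^3 / (p_A2^2) with p_i = y_i·P.
Equating to 66.6 kPa and solving on 0 < X < 1: X = 0.305.
Then n_B1 = 0.458, n_T = 1.15, so y_B1 = 0.397.

y_B1 = 0.397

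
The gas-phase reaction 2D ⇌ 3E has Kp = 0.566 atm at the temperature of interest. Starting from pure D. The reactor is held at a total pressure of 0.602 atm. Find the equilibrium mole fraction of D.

Basis: 1 mol D initially; let X = conversion of D. Extent ξ = 0.5X.
Species balance: n_D = 1 − X; n_E = 1.5X.
Total moles n_T = 1 + 0.5X.
With p_i = (n_i/n_T)P, Kp = p_E^3 / (p_D^2).
Equating to 0.566 atm and solving on 0 < X < 1: X = 0.463.
Then n_D = 0.537, n_T = 1.23, so y_D = 0.436.

y_D = 0.436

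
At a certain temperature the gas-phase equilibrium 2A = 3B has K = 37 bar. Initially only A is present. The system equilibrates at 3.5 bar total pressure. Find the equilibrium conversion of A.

X = 0.710

Take 1 mol A as basis and let X be its fractional conversion, so ξ = 0.5X.
Moles: n_A = 1 − X; n_B = 1.5X.
n_T = Σnᵢ = 1 + 0.5X.
y_i = n_i/n_T, p_i = y_i·P. K = p_B^3 / (p_A^2).
Substituting and setting equal to 37 bar gives a polynomial in X; the root in (0,1) is X = 0.710.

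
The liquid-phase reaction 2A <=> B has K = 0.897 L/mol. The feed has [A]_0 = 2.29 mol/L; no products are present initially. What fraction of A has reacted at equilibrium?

Let X = conversion of A; extent ξ = 2.29X/2 mol/L.
Concentrations: [A] = 2.29 − 2.29X; [B] = 1.15X.
K = [B] / ([A]^2).
This equals 0.897 at X = 0.614 (the root in 0 < X < 1).

X = 0.614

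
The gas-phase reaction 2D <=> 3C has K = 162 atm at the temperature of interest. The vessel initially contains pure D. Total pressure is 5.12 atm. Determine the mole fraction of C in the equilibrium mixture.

Basis: 1 mol D initially; let X = conversion of D. Extent ξ = 0.5X.
At extent ξ: n_D = 1 − X; n_C = 1.5X.
Total moles n_T = 1 + 0.5X.
y_i = n_i/n_T, p_i = y_i·P. K = p_C^3 / (p_D^2).
Equating to 162 atm and solving on 0 < X < 1: X = 0.802.
Then n_C = 1.2, n_T = 1.4, so y_C = 0.859.

y_C = 0.859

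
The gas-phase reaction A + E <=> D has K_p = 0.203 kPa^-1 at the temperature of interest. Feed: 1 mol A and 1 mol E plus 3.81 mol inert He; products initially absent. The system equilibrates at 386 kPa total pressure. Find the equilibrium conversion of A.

Take 1 mol A as basis and let X be its fractional conversion, so ξ = X.
At extent ξ: n_A = 1 − X; n_E = 1 − X; n_D = X; n_I = 3.81 (inert).
Summing: n_T = 5.81 − X.
y_i = n_i/n_T, p_i = y_i·P. K_p = p_D / (p_A p_E).
Equating to 0.203 kPa^-1 and solving on 0 < X < 1: X = 0.777.

X = 0.777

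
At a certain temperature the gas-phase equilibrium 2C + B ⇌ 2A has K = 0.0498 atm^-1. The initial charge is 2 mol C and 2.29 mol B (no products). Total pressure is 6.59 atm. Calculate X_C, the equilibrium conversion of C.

Let X = conversion of C (basis 2 mol C); extent of reaction ξ = X.
Species balance: n_C = 2 − 2X; n_B = 2.29 − X; n_A = 2X.
n_T = Σnᵢ = 4.29 − X.
With p_i = (n_i/n_T)P, K = p_A^2 / (p_C^2 p_B).
This yields a degree-3 equation in X; solving on (0,1), X = 0.288.

X = 0.288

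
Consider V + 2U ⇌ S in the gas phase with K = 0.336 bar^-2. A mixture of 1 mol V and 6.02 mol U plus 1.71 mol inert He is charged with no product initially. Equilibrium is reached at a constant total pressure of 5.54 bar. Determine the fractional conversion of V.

Let X = conversion of V (basis 1 mol V); extent of reaction ξ = X.
At extent ξ: n_V = 1 − X; n_U = 6.02 − 2X; n_S = X; n_I = 1.71 (inert).
Total moles n_T = 8.73 − 2X.
y_i = n_i/n_T, p_i = y_i·P. K = p_S / (p_V p_U^2).
Equating to 0.336 bar^-2 and solving on 0 < X < 1: X = 0.799.

X = 0.799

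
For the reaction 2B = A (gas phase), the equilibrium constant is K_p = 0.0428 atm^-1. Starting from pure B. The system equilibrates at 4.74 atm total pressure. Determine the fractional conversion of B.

Take 1 mol B as basis and let X be its fractional conversion, so ξ = 0.5X.
Moles: n_B = 1 − X; n_A = 0.5X.
n_T = Σnᵢ = 1 − 0.5X.
y_i = n_i/n_T, p_i = y_i·P. K_p = p_A / (p_B^2).
Setting this equal to 0.0428 atm^-1 and taking the physical root (0 < X < 1) gives X = 0.257.

X = 0.257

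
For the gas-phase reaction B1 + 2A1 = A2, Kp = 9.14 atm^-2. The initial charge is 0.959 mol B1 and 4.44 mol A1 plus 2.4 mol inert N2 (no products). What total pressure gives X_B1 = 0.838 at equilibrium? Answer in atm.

Let X = conversion of B1 (basis 0.959 mol B1); extent of reaction ξ = 0.959X.
Mole table: n_B1 = 0.959 − 0.959X; n_A1 = 4.44 − 1.92X; n_A2 = 0.959X; n_I = 2.4 (inert).
Total moles n_T = 7.8 − 1.92X.
Kp = p_A2 / (p_B1 p_A1^2) with p_i = (n_i/n_T)·P.
At X = 0.838: the mole-fraction product g(X) = Π y_i^ν_i = 24.71. Since Kp = g(X)·P^{-2}, P = (g/Kp)^(1/2) = (24.71/9.14)^(1/2) = 1.64 atm.

P = 1.64 atm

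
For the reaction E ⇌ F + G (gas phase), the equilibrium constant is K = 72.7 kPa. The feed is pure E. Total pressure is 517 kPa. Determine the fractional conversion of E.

Take 1 mol E as basis and let X be its fractional conversion, so ξ = X.
Species balance: n_E = 1 − X; n_F = X; n_G = X.
Total moles n_T = 1 + X.
With p_i = (n_i/n_T)P, K = p_F p_G / (p_E).
Equating to 72.7 kPa and solving on 0 < X < 1: X = 0.351.

X = 0.351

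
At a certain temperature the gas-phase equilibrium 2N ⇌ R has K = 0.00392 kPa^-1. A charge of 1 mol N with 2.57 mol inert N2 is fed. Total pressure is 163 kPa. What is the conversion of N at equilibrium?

X = 0.223

Basis: 1 mol N initially; let X = conversion of N. Extent ξ = 0.5X.
Moles: n_N = 1 − X; n_R = 0.5X; n_I = 2.57 (inert).
Summing: n_T = 3.57 − 0.5X.
y_i = n_i/n_T, p_i = y_i·P. K = p_R / (p_N^2).
Substituting and setting equal to 0.00392 kPa^-1 gives a polynomial in X; the root in (0,1) is X = 0.223.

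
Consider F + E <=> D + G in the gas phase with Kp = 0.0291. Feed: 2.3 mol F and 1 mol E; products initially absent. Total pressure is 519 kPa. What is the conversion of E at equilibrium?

X = 0.218

Take 1 mol E as basis and let X be its fractional conversion, so ξ = X.
Species balance: n_F = 2.3 − X; n_E = 1 − X; n_D = X; n_G = X.
Total moles n_T = 3.3 (Δν = 0, constant).
y_i = n_i/n_T, p_i = y_i·P. Kp = p_D p_G / (p_F p_E).
Substituting and setting equal to 0.0291 gives a polynomial in X; the root in (0,1) is X = 0.218.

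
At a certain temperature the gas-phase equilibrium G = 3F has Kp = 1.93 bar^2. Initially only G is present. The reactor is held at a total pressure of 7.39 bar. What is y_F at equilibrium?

y_F = 0.292

Basis: 1 mol G initially; let X = conversion of G. Extent ξ = X.
Mole table: n_G = 1 − X; n_F = 3X.
Summing: n_T = 1 + 2X.
Mole fractions y_i = n_i/n_T; Kp = p_F^3 / (p_G) with p_i = y_i·P.
Setting this equal to 1.93 bar^2 and taking the physical root (0 < X < 1) gives X = 0.121.
Then n_F = 0.363, n_T = 1.24, so y_F = 0.292.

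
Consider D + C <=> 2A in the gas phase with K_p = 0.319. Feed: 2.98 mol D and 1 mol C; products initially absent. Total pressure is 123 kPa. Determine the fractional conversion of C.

Let X = conversion of C (basis 1 mol C); extent of reaction ξ = X.
Mole table: n_D = 2.98 − X; n_C = 1 − X; n_A = 2X.
n_T stays at 3.98 (no change in mole number).
y_i = n_i/n_T, p_i = y_i·P. K_p = p_A^2 / (p_D p_C).
This yields a degree-2 equation in X; solving on (0,1), X = 0.364.

X = 0.364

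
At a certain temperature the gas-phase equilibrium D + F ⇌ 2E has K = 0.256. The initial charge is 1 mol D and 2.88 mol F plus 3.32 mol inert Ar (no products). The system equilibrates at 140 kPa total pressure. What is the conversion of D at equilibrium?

X = 0.331

Take 1 mol D as basis and let X be its fractional conversion, so ξ = X.
Mole table: n_D = 1 − X; n_F = 2.88 − X; n_E = 2X; n_I = 3.32 (inert).
Total moles n_T = 7.2 (Δν = 0, constant).
Mole fractions y_i = n_i/n_T; K = p_E^2 / (p_D p_F) with p_i = y_i·P.
Setting this equal to 0.256 and taking the physical root (0 < X < 1) gives X = 0.331.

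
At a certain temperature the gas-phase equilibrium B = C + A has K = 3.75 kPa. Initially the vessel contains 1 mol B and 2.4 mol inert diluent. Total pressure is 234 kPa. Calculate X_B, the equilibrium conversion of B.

X = 0.213

Let X = conversion of B (basis 1 mol B); extent of reaction ξ = X.
Moles: n_B = 1 − X; n_C = X; n_A = X; n_I = 2.4 (inert).
Summing: n_T = 3.4 + X.
Mole fractions y_i = n_i/n_T; K = p_C p_A / (p_B) with p_i = y_i·P.
Setting this equal to 3.75 kPa and taking the physical root (0 < X < 1) gives X = 0.213.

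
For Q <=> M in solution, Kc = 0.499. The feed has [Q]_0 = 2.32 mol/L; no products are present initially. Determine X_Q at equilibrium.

X = 0.333

Let X = conversion of Q; extent ξ = 2.32·X mol/L.
Concentrations: [Q] = 2.32 − 2.32X; [M] = 2.32X.
Kc = [M] / ([Q]).
Setting equal to 0.499 and solving for X on (0,1) gives X = 0.333.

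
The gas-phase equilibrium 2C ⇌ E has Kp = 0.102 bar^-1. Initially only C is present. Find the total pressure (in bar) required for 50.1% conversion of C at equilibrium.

P = 7.39 bar

Basis: 1 mol C initially; let X = conversion of C. Extent ξ = 0.5X.
Moles: n_C = 1 − X; n_E = 0.5X.
n_T = Σnᵢ = 1 − 0.5X.
Kp = p_E / (p_C^2) with p_i = (n_i/n_T)·P.
At X = 0.501: the mole-fraction product g(X) = Π y_i^ν_i = 0.754. Since Kp = g(X)·P^{-1}, P = (g/Kp)^(1/1) = (0.754/0.102)^(1/1) = 7.39 bar.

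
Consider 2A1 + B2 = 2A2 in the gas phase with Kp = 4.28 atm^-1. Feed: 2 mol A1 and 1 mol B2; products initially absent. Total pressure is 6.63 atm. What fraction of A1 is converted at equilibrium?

X = 0.668

Let X = conversion of A1 (basis 2 mol A1); extent of reaction ξ = X.
At extent ξ: n_A1 = 2 − 2X; n_B2 = 1 − X; n_A2 = 2X.
Summing: n_T = 3 − X.
With p_i = (n_i/n_T)P, Kp = p_A2^2 / (p_A1^2 p_B2).
Equating to 4.28 atm^-1 and solving on 0 < X < 1: X = 0.668.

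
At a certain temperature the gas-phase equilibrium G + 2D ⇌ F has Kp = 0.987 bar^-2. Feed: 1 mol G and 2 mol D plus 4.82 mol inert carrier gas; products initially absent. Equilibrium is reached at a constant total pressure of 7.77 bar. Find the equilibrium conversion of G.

X = 0.533

Basis: 1 mol G initially; let X = conversion of G. Extent ξ = X.
Species balance: n_G = 1 − X; n_D = 2 − 2X; n_F = X; n_I = 4.82 (inert).
Total moles n_T = 7.82 − 2X.
y_i = n_i/n_T, p_i = y_i·P. Kp = p_F / (p_G p_D^2).
Substituting and setting equal to 0.987 bar^-2 gives a polynomial in X; the root in (0,1) is X = 0.533.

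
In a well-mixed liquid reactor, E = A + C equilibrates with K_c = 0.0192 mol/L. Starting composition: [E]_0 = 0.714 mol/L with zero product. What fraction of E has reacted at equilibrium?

X = 0.151

Let X = conversion of E; extent ξ = 0.714·X mol/L.
Concentrations: [E] = 0.714 − 0.714X; [A] = 0.714X; [C] = 0.714X.
K_c = [A] [C] / ([E]).
Solving K_c = 0.0192 for X ∈ (0,1): X = 0.151.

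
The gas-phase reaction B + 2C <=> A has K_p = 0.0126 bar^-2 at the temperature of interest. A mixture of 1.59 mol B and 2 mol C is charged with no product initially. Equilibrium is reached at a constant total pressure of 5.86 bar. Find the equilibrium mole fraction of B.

y_B = 0.437

Let X = conversion of C (basis 2 mol C); extent of reaction ξ = X.
Mole table: n_B = 1.59 − X; n_C = 2 − 2X; n_A = X.
n_T = Σnᵢ = 3.59 − 2X.
y_i = n_i/n_T, p_i = y_i·P. K_p = p_A / (p_B p_C^2).
Equating to 0.0126 bar^-2 and solving on 0 < X < 1: X = 0.163.
Then n_B = 1.43, n_T = 3.26, so y_B = 0.437.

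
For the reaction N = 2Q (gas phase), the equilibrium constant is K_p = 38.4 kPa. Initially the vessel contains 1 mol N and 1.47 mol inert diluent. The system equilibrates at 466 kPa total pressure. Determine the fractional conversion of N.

Let X = conversion of N (basis 1 mol N); extent of reaction ξ = X.
Moles: n_N = 1 − X; n_Q = 2X; n_I = 1.47 (inert).
Total moles n_T = 2.47 + X.
With p_i = (n_i/n_T)P, K_p = p_Q^2 / (p_N).
Equating to 38.4 kPa and solving on 0 < X < 1: X = 0.209.

X = 0.209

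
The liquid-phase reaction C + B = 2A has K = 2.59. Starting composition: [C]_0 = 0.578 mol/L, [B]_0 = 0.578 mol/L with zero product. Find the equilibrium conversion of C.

Let X = conversion of C; extent ξ = 0.578·X mol/L.
Concentrations: [C] = 0.578 − 0.578X; [B] = 0.578 − 0.578X; [A] = 1.16X.
K = [A]^2 / ([C] [B]).
Solving K = 2.59 for X ∈ (0,1): X = 0.446.

X = 0.446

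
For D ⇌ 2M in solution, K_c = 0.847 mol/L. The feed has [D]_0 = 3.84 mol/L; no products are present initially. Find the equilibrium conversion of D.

Let X = conversion of D; extent ξ = 3.84·X mol/L.
Concentrations: [D] = 3.84 − 3.84X; [M] = 7.68X.
K_c = [M]^2 / ([D]).
Solving K_c = 0.847 for X ∈ (0,1): X = 0.209.

X = 0.209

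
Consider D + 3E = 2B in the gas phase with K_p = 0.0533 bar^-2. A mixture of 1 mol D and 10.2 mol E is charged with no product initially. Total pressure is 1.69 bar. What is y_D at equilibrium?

Let X = conversion of D (basis 1 mol D); extent of reaction ξ = X.
At extent ξ: n_D = 1 − X; n_E = 10.2 − 3X; n_B = 2X.
Summing: n_T = 11.2 − 2X.
y_i = n_i/n_T, p_i = y_i·P. K_p = p_B^2 / (p_D p_E^3).
Equating to 0.0533 bar^-2 and solving on 0 < X < 1: X = 0.395.
Then n_D = 0.605, n_T = 10.4, so y_D = 0.058.

y_D = 0.058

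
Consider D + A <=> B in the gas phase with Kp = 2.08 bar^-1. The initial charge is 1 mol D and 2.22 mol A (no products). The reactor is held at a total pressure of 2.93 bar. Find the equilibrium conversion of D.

Take 1 mol D as basis and let X be its fractional conversion, so ξ = X.
Moles: n_D = 1 − X; n_A = 2.22 − X; n_B = X.
Total moles n_T = 3.22 − X.
With p_i = (n_i/n_T)P, Kp = p_B / (p_D p_A).
This yields a degree-2 equation in X; solving on (0,1), X = 0.782.

X = 0.782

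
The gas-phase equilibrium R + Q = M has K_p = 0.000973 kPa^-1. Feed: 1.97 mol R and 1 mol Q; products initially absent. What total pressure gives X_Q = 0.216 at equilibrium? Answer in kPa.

Take 1 mol Q as basis and let X be its fractional conversion, so ξ = X.
Species balance: n_R = 1.97 − X; n_Q = 1 − X; n_M = X.
Total moles n_T = 2.97 − X.
K_p = p_M / (p_R p_Q) with p_i = (n_i/n_T)·P.
At X = 0.216: the mole-fraction product g(X) = Π y_i^ν_i = 0.4326. Since K_p = g(X)·P^{-1}, P = (g/K_p)^(1/1) = (0.4326/0.000973)^(1/1) = 445 kPa.

P = 445 kPa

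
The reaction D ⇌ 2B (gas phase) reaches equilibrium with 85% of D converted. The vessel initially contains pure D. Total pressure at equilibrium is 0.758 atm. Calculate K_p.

K_p = 7.89 atm

Let X = conversion of D (basis 1 mol D); extent of reaction ξ = X.
At extent ξ: n_D = 1 − X; n_B = 2X.
Total moles n_T = 1 + X.
At X = 0.85: n_D = 0.15, n_B = 1.7, n_T = 1.85.
p_i = (n_i/n_T)·P. K_p = p_B^2 / (p_D) = 7.89 atm.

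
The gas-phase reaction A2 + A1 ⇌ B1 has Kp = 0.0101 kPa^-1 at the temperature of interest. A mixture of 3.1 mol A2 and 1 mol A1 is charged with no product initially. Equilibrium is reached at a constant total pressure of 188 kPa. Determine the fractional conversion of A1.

Let X = conversion of A1 (basis 1 mol A1); extent of reaction ξ = X.
Mole table: n_A2 = 3.1 − X; n_A1 = 1 − X; n_B1 = X.
n_T = Σnᵢ = 4.1 − X.
With p_i = (n_i/n_T)P, Kp = p_B1 / (p_A2 p_A1).
Equating to 0.0101 kPa^-1 and solving on 0 < X < 1: X = 0.576.

X = 0.576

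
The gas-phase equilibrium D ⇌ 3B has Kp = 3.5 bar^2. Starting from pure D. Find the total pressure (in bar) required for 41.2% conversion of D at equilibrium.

Basis: 1 mol D initially; let X = conversion of D. Extent ξ = X.
At extent ξ: n_D = 1 − X; n_B = 3X.
Summing: n_T = 1 + 2X.
Kp = p_B^3 / (p_D) with p_i = (n_i/n_T)·P.
At X = 0.412: the mole-fraction product g(X) = Π y_i^ν_i = 0.9652. Since Kp = g(X)·P^{2}, P = (Kp/g)^(1/2) = (3.5/0.9652)^(1/2) = 1.9 bar.

P = 1.9 bar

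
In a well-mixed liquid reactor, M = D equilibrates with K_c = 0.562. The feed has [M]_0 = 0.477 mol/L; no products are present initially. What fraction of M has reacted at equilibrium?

Let X = conversion of M; extent ξ = 0.477·X mol/L.
Concentrations: [M] = 0.477 − 0.477X; [D] = 0.477X.
K_c = [D] / ([M]).
This equals 0.562 at X = 0.360 (the root in 0 < X < 1).

X = 0.360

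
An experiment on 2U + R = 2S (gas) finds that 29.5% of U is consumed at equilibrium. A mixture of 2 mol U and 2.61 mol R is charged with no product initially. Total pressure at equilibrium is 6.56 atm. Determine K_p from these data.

K_p = 0.0497 atm^-1

Let X = conversion of U (basis 2 mol U); extent of reaction ξ = X.
At extent ξ: n_U = 2 − 2X; n_R = 2.61 − X; n_S = 2X.
Summing: n_T = 4.61 − X.
At X = 0.295: n_U = 1.41, n_R = 2.31, n_S = 0.59, n_T = 4.32.
p_i = (n_i/n_T)·P. K_p = p_S^2 / (p_U^2 p_R) = 0.0497 atm^-1.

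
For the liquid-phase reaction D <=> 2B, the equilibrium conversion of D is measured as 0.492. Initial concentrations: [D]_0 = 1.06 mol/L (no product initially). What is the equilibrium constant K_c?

K_c = 2.02 mol/L

Let X = conversion of D.
Concentrations: [D] = 1.06 − 1.06X; [B] = 2.12X.
At X = 0.492: [D] = 0.538, [B] = 1.04.
K_c = [B]^2 / ([D]) = 2.02 mol/L.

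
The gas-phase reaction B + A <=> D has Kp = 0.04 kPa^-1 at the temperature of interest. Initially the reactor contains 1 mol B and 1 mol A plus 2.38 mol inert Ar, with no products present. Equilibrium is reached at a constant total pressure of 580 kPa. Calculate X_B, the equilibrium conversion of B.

X = 0.672

Let X = conversion of B (basis 1 mol B); extent of reaction ξ = X.
At extent ξ: n_B = 1 − X; n_A = 1 − X; n_D = X; n_I = 2.38 (inert).
Summing: n_T = 4.38 − X.
y_i = n_i/n_T, p_i = y_i·P. Kp = p_D / (p_B p_A).
Substituting and setting equal to 0.04 kPa^-1 gives a polynomial in X; the root in (0,1) is X = 0.672.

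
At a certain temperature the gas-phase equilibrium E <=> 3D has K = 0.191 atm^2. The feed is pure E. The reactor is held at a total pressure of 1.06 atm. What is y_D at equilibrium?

Take 1 mol E as basis and let X be its fractional conversion, so ξ = X.
Moles: n_E = 1 − X; n_D = 3X.
Summing: n_T = 1 + 2X.
Mole fractions y_i = n_i/n_T; K = p_D^3 / (p_E) with p_i = y_i·P.
This yields a degree-3 equation in X; solving on (0,1), X = 0.216.
Then n_D = 0.649, n_T = 1.43, so y_D = 0.453.

y_D = 0.453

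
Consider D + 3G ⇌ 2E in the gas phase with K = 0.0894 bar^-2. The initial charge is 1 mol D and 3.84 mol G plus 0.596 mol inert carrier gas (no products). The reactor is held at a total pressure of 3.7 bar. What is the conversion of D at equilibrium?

Let X = conversion of D (basis 1 mol D); extent of reaction ξ = X.
Species balance: n_D = 1 − X; n_G = 3.84 − 3X; n_E = 2X; n_I = 0.596 (inert).
Summing: n_T = 5.44 − 2X.
With p_i = (n_i/n_T)P, K = p_E^2 / (p_D p_G^3).
Substituting and setting equal to 0.0894 bar^-2 gives a polynomial in X; the root in (0,1) is X = 0.398.

X = 0.398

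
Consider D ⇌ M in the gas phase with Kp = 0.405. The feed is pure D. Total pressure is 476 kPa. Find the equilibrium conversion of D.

Let X = conversion of D (basis 1 mol D); extent of reaction ξ = X.
Species balance: n_D = 1 − X; n_M = X.
Total moles n_T = 1 (Δν = 0, constant).
Mole fractions y_i = n_i/n_T; Kp = p_M / (p_D) with p_i = y_i·P.
Substituting and setting equal to 0.405 gives a polynomial in X; the root in (0,1) is X = 0.288.

X = 0.288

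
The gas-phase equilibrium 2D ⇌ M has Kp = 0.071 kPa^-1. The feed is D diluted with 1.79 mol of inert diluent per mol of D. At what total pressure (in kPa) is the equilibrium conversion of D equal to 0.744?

Basis: 1 mol D initially; let X = conversion of D. Extent ξ = 0.5X.
At extent ξ: n_D = 1 − X; n_M = 0.5X; n_I = 1.79 (inert).
n_T = Σnᵢ = 2.79 − 0.5X.
Kp = p_M / (p_D^2) with p_i = (n_i/n_T)·P.
At X = 0.744: the mole-fraction product g(X) = Π y_i^ν_i = 13.73. Since Kp = g(X)·P^{-1}, P = (g/Kp)^(1/1) = (13.73/0.071)^(1/1) = 193 kPa.

P = 193 kPa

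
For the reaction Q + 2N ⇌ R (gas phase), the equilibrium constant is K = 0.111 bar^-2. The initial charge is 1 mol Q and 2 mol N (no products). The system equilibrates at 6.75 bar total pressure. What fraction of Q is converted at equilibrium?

Take 1 mol Q as basis and let X be its fractional conversion, so ξ = X.
At extent ξ: n_Q = 1 − X; n_N = 2 − 2X; n_R = X.
Total moles n_T = 3 − 2X.
y_i = n_i/n_T, p_i = y_i·P. K = p_R / (p_Q p_N^2).
Equating to 0.111 bar^-2 and solving on 0 < X < 1: X = 0.538.

X = 0.538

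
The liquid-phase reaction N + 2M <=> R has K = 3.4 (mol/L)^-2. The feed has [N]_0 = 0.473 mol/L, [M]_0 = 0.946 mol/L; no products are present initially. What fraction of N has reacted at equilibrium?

X = 0.465

Let X = conversion of N; extent ξ = 0.473·X mol/L.
Concentrations: [N] = 0.473 − 0.473X; [M] = 0.946 − 0.946X; [R] = 0.473X.
K = [R] / ([N] [M]^2).
Setting equal to 3.4 and solving for X on (0,1) gives X = 0.465.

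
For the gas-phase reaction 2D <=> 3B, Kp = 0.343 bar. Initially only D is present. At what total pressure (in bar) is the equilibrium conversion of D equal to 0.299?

Let X = conversion of D (basis 1 mol D); extent of reaction ξ = 0.5X.
Species balance: n_D = 1 − X; n_B = 1.5X.
Total moles n_T = 1 + 0.5X.
Kp = p_B^3 / (p_D^2) with p_i = (n_i/n_T)·P.
At X = 0.299: the mole-fraction product g(X) = Π y_i^ν_i = 0.1597. Since Kp = g(X)·P^{1}, P = (Kp/g)^(1/1) = (0.343/0.1597)^(1/1) = 2.15 bar.

P = 2.15 bar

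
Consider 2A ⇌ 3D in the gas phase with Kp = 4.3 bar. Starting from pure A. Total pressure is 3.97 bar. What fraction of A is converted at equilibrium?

Let X = conversion of A (basis 1 mol A); extent of reaction ξ = 0.5X.
Mole table: n_A = 1 − X; n_D = 1.5X.
Summing: n_T = 1 + 0.5X.
With p_i = (n_i/n_T)P, Kp = p_D^3 / (p_A^2).
This yields a degree-3 equation in X; solving on (0,1), X = 0.477.

X = 0.477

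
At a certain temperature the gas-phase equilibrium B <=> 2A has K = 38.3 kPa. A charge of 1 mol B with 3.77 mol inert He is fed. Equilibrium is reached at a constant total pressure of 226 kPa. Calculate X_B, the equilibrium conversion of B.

Basis: 1 mol B initially; let X = conversion of B. Extent ξ = X.
Moles: n_B = 1 − X; n_A = 2X; n_I = 3.77 (inert).
Total moles n_T = 4.77 + X.
Mole fractions y_i = n_i/n_T; K = p_A^2 / (p_B) with p_i = y_i·P.
Equating to 38.3 kPa and solving on 0 < X < 1: X = 0.370.

X = 0.370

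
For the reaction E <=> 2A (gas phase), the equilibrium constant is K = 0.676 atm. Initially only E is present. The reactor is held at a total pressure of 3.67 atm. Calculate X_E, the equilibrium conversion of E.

X = 0.210

Let X = conversion of E (basis 1 mol E); extent of reaction ξ = X.
At extent ξ: n_E = 1 − X; n_A = 2X.
n_T = Σnᵢ = 1 + X.
y_i = n_i/n_T, p_i = y_i·P. K = p_A^2 / (p_E).
Substituting and setting equal to 0.676 atm gives a polynomial in X; the root in (0,1) is X = 0.210.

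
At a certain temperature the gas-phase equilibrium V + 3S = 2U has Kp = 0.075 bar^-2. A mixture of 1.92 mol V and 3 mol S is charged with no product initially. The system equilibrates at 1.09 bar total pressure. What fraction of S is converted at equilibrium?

Take 3 mol S as basis and let X be its fractional conversion, so ξ = X.
Moles: n_V = 1.92 − X; n_S = 3 − 3X; n_U = 2X.
Total moles n_T = 4.92 − 2X.
Mole fractions y_i = n_i/n_T; Kp = p_U^2 / (p_V p_S^3) with p_i = y_i·P.
Substituting and setting equal to 0.075 bar^-2 gives a polynomial in X; the root in (0,1) is X = 0.170.

X = 0.170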